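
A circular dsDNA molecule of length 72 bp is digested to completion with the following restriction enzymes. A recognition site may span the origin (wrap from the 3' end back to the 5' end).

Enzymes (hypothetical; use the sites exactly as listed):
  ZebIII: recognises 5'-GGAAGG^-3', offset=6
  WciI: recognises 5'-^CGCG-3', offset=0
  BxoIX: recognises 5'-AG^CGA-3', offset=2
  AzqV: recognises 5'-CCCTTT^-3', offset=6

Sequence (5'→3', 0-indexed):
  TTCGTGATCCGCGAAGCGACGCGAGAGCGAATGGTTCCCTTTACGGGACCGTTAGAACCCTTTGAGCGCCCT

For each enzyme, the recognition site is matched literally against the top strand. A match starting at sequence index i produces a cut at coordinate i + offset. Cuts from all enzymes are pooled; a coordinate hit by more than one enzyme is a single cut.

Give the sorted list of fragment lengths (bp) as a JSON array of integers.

[3,7,7,8,11,15,21]

Scan for sites:
  ZebIII (GGAAGG, off=6): no sites
  WciI (CGCG, off=0): starts [9, 19] → cuts [9, 19]
  BxoIX (AGCGA, off=2): starts [14, 25] → cuts [16, 27]
  AzqV (CCCTTT, off=6): starts [36, 57, 68] → cuts [2, 42, 63]

All cut coordinates (distinct, sorted): [2, 9, 16, 19, 27, 42, 63]

Fragments:
  2→9: 7 bp
  9→16: 7 bp
  16→19: 3 bp
  19→27: 8 bp
  27→42: 15 bp
  42→63: 21 bp
  63→2 (wrap): 72-63+2 = 11 bp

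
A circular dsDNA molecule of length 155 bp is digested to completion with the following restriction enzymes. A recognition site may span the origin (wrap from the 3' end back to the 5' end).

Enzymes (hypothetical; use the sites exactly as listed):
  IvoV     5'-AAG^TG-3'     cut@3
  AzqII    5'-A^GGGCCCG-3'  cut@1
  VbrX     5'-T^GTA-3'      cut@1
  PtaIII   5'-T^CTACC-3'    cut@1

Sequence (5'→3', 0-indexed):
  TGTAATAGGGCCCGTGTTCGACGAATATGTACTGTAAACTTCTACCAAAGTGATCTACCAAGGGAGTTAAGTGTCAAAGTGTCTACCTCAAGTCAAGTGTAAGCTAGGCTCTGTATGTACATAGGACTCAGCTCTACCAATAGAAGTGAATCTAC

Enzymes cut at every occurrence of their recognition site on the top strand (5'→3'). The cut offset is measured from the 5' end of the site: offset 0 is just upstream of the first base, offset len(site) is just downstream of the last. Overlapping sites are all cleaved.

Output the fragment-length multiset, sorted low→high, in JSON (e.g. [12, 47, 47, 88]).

[1,3,4,4,5,6,8,8,9,10,13,14,15,17,17,21]

Scan for sites:
  IvoV AAGTG/3: at [47, 68, 76, 94, 143] ⇒ [50, 71, 79, 97, 146]
  AzqII AGGGCCCG/1: at [6] ⇒ [7]
  VbrX TGTA/1: at [0, 27, 32, 97, 111, 115] ⇒ [1, 28, 33, 98, 112, 116]
  PtaIII TCTACC/1: at [40, 53, 81, 132] ⇒ [41, 54, 82, 133]

All cut coordinates (distinct, sorted): [1, 7, 28, 33, 41, 50, 54, 71, 79, 82, 97, 98, 112, 116, 133, 146]

Fragment lengths:
  1→7: 6 bp
  7→28: 21 bp
  28→33: 5 bp
  33→41: 8 bp
  41→50: 9 bp
  50→54: 4 bp
  54→71: 17 bp
  71→79: 8 bp
  79→82: 3 bp
  82→97: 15 bp
  97→98: 1 bp
  98→112: 14 bp
  112→116: 4 bp
  116→133: 17 bp
  133→146: 13 bp
  146→1 (wrap): 155-146+1 = 10 bp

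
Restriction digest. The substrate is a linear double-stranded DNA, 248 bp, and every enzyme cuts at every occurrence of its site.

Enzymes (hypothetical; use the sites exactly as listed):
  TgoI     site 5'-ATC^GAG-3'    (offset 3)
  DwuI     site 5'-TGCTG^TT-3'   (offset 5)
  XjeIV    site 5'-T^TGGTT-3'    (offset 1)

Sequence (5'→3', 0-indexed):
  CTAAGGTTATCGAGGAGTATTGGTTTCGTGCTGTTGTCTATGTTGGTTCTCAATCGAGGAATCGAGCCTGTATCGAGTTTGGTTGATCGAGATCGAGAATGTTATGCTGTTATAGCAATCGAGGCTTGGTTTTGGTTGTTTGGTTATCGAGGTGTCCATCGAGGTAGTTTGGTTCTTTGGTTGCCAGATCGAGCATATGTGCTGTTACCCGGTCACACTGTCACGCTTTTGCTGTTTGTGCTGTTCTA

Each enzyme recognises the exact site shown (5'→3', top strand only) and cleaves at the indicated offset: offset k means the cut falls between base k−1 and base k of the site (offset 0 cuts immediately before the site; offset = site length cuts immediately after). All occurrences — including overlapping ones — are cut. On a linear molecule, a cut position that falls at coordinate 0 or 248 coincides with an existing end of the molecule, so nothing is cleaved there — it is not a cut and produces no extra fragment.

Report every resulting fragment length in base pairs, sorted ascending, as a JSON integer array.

[5,5,6,6,6,8,8,8,8,9,9,9,9,10,11,11,11,12,12,13,13,14,15,30]

Per-enzyme occurrences:
  TgoI ATCGAG/3: at [8, 52, 60, 71, 85, 91, 117, 145, 157, 187] ⇒ [11, 55, 63, 74, 88, 94, 120, 148, 160, 190]
  DwuI TGCTGTT/5: at [28, 104, 199, 229, 238] ⇒ [33, 109, 204, 234, 243]
  XjeIV TTGGTT/1: at [19, 42, 78, 125, 131, 139, 168, 176] ⇒ [20, 43, 79, 126, 132, 140, 169, 177]

All cut coordinates (distinct, sorted): [11, 20, 33, 43, 55, 63, 74, 79, 88, 94, 109, 120, 126, 132, 140, 148, 160, 169, 177, 190, 204, 234, 243]

Fragments:
  [0,11): 11 bp
  [11,20): 9 bp
  [20,33): 13 bp
  [33,43): 10 bp
  [43,55): 12 bp
  [55,63): 8 bp
  [63,74): 11 bp
  [74,79): 5 bp
  [79,88): 9 bp
  [88,94): 6 bp
  [94,109): 15 bp
  [109,120): 11 bp
  [120,126): 6 bp
  [126,132): 6 bp
  [132,140): 8 bp
  [140,148): 8 bp
  [148,160): 12 bp
  [160,169): 9 bp
  [169,177): 8 bp
  [177,190): 13 bp
  [190,204): 14 bp
  [204,234): 30 bp
  [234,243): 9 bp
  [243,248): 5 bp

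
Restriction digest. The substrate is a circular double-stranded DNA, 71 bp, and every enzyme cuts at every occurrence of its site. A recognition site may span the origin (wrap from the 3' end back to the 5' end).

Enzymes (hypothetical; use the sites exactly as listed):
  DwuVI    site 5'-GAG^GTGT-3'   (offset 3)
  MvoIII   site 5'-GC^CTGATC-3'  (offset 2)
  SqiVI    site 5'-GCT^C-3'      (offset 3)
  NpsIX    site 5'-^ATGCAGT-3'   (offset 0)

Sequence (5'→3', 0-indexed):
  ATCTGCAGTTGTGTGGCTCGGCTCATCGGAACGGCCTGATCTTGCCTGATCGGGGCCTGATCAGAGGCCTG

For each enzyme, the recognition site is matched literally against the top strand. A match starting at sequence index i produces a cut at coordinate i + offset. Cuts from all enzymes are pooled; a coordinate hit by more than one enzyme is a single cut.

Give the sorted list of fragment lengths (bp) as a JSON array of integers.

Per-enzyme occurrences:
  DwuVI (GAGGTGT, off=3): no sites
  MvoIII GCCTGATC/2: at [33, 43, 54, 66] ⇒ [35, 45, 56, 68]
  SqiVI GCTC/3: at [15, 20] ⇒ [18, 23]
  NpsIX (ATGCAGT, off=0): no sites

All cut coordinates (distinct, sorted): [18, 23, 35, 45, 56, 68]

Fragment lengths:
  18→23: 5 bp
  23→35: 12 bp
  35→45: 10 bp
  45→56: 11 bp
  56→68: 12 bp
  68→18 (wrap): 71-68+18 = 21 bp

[5,10,11,12,12,21]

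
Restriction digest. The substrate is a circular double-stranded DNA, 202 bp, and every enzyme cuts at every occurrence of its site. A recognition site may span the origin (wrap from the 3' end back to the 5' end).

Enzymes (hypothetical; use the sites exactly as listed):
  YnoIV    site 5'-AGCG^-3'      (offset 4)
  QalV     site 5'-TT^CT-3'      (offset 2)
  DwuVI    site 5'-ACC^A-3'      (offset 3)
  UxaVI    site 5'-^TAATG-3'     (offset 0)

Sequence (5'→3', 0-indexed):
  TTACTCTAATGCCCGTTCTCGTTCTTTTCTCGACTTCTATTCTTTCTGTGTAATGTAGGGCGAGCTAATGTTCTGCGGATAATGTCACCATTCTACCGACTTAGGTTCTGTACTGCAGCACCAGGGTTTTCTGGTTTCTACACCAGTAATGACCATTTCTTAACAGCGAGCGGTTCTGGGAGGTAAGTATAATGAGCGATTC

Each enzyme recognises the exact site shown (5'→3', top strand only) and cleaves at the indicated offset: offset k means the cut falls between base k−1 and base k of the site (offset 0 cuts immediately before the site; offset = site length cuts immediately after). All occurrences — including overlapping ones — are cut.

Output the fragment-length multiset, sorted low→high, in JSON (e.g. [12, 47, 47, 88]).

[2,3,3,3,4,4,4,5,5,5,6,7,7,7,7,7,8,8,8,9,10,10,11,14,15,15,15]

Scan for sites:
  YnoIV AGCG/4: at [164, 168, 194] ⇒ [168, 172, 198]
  QalV TTCT/2: at [15, 21, 26, 34, 39, 43, 70, 90, 105, 128, 135, 156, 173, 199] ⇒ [17, 23, 28, 36, 41, 45, 72, 92, 107, 130, 137, 158, 175, 201]
  DwuVI ACCA/3: at [86, 119, 141, 151] ⇒ [89, 122, 144, 154]
  UxaVI TAATG/0: at [6, 50, 65, 79, 146, 189] ⇒ [6, 50, 65, 79, 146, 189]

All cut coordinates (distinct, sorted): [6, 17, 23, 28, 36, 41, 45, 50, 65, 72, 79, 89, 92, 107, 122, 130, 137, 144, 146, 154, 158, 168, 172, 175, 189, 198, 201]

Fragment lengths:
  6→17: 11 bp
  17→23: 6 bp
  23→28: 5 bp
  28→36: 8 bp
  36→41: 5 bp
  41→45: 4 bp
  45→50: 5 bp
  50→65: 15 bp
  65→72: 7 bp
  72→79: 7 bp
  79→89: 10 bp
  89→92: 3 bp
  92→107: 15 bp
  107→122: 15 bp
  122→130: 8 bp
  130→137: 7 bp
  137→144: 7 bp
  144→146: 2 bp
  146→154: 8 bp
  154→158: 4 bp
  158→168: 10 bp
  168→172: 4 bp
  172→175: 3 bp
  175→189: 14 bp
  189→198: 9 bp
  198→201: 3 bp
  201→6 (wrap): 202-201+6 = 7 bp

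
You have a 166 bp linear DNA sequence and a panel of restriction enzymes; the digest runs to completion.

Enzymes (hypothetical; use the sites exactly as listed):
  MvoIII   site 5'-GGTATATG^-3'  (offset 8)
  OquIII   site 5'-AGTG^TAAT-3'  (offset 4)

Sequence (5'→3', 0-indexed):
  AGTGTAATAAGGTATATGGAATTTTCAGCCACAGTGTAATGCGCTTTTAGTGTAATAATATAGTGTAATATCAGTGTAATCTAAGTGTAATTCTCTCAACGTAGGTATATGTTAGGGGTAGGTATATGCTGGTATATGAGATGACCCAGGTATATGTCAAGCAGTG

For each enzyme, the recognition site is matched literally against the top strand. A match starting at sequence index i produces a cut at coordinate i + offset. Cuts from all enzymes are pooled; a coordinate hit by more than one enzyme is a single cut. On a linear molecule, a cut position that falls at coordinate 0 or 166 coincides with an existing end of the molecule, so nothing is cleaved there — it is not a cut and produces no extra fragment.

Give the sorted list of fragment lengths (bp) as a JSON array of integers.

Scan for sites:
  MvoIII (GGTATATG, off=8): starts [10, 103, 120, 130, 148] → cuts [18, 111, 128, 138, 156]
  OquIII (AGTGTAAT, off=4): starts [0, 32, 48, 61, 72, 83] → cuts [4, 36, 52, 65, 76, 87]

Pooled cuts: [4, 18, 36, 52, 65, 76, 87, 111, 128, 138, 156]

Fragment lengths:
  [0,4): 4 bp
  [4,18): 14 bp
  [18,36): 18 bp
  [36,52): 16 bp
  [52,65): 13 bp
  [65,76): 11 bp
  [76,87): 11 bp
  [87,111): 24 bp
  [111,128): 17 bp
  [128,138): 10 bp
  [138,156): 18 bp
  [156,166): 10 bp

[4,10,10,11,11,13,14,16,17,18,18,24]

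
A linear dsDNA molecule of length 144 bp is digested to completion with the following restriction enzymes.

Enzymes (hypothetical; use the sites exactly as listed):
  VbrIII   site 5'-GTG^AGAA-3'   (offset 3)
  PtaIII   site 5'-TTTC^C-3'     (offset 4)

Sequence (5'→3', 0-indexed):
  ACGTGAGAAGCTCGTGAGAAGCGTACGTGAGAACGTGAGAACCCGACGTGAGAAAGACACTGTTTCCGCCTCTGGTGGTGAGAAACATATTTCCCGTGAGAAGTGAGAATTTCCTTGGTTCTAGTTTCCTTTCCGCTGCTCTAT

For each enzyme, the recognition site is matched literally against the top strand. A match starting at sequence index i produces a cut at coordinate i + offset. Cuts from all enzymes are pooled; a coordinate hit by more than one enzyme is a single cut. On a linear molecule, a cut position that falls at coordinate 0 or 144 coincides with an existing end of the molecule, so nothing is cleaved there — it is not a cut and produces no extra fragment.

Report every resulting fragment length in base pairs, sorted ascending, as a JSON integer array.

Scan for sites:
  VbrIII (GTGAGAA, off=3): starts [2, 13, 26, 34, 47, 77, 95, 102] → cuts [5, 16, 29, 37, 50, 80, 98, 105]
  PtaIII (TTTCC, off=4): starts [62, 89, 109, 124, 129] → cuts [66, 93, 113, 128, 133]

All cut coordinates (distinct, sorted): [5, 16, 29, 37, 50, 66, 80, 93, 98, 105, 113, 128, 133]

Fragments:
  [0,5): 5 bp
  [5,16): 11 bp
  [16,29): 13 bp
  [29,37): 8 bp
  [37,50): 13 bp
  [50,66): 16 bp
  [66,80): 14 bp
  [80,93): 13 bp
  [93,98): 5 bp
  [98,105): 7 bp
  [105,113): 8 bp
  [113,128): 15 bp
  [128,133): 5 bp
  [133,144): 11 bp

[5,5,5,7,8,8,11,11,13,13,13,14,15,16]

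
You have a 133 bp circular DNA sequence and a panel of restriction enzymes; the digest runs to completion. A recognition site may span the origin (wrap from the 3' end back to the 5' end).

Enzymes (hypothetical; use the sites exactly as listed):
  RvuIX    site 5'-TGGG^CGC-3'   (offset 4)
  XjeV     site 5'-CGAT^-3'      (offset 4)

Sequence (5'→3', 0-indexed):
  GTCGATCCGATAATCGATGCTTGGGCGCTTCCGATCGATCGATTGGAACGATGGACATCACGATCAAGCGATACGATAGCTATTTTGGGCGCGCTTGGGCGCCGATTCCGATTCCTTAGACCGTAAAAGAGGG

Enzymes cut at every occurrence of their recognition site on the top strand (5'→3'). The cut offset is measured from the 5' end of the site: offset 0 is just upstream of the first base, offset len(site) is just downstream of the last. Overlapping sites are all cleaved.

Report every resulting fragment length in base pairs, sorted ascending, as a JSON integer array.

Site scan:
  RvuIX TGGGCGC/4: at [21, 85, 95] ⇒ [25, 89, 99]
  XjeV CGAT/4: at [2, 7, 14, 31, 35, 39, 48, 60, 68, 73, 102, 108] ⇒ [6, 11, 18, 35, 39, 43, 52, 64, 72, 77, 106, 112]

All cut coordinates (distinct, sorted): [6, 11, 18, 25, 35, 39, 43, 52, 64, 72, 77, 89, 99, 106, 112]

Fragments:
  6→11: 5 bp
  11→18: 7 bp
  18→25: 7 bp
  25→35: 10 bp
  35→39: 4 bp
  39→43: 4 bp
  43→52: 9 bp
  52→64: 12 bp
  64→72: 8 bp
  72→77: 5 bp
  77→89: 12 bp
  89→99: 10 bp
  99→106: 7 bp
  106→112: 6 bp
  112→6 (wrap): 133-112+6 = 27 bp

[4,4,5,5,6,7,7,7,8,9,10,10,12,12,27]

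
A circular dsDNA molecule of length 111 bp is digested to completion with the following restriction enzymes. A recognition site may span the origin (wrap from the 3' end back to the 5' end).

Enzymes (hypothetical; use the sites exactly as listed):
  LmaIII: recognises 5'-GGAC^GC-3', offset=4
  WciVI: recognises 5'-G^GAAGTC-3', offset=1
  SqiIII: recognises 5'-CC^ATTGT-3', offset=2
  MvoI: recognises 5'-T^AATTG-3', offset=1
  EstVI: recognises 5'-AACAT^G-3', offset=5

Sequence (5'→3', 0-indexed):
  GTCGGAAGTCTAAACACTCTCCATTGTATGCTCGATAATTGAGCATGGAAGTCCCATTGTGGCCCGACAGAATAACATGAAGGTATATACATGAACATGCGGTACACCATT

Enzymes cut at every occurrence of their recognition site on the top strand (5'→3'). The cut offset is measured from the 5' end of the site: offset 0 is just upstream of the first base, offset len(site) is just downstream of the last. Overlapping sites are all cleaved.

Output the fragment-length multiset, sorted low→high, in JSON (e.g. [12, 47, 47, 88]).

[7,8,10,11,14,18,20,23]

Site scan:
  LmaIII (GGACGC, off=4): no sites
  WciVI (GGAAGTC, off=1): starts [3, 46] → cuts [4, 47]
  SqiIII (CCATTGT, off=2): starts [20, 53, 106] → cuts [22, 55, 108]
  MvoI (TAATTG, off=1): starts [35] → cuts [36]
  EstVI (AACATG, off=5): starts [73, 93] → cuts [78, 98]

Pooled cuts: [4, 22, 36, 47, 55, 78, 98, 108]

Fragment lengths:
  4→22: 18 bp
  22→36: 14 bp
  36→47: 11 bp
  47→55: 8 bp
  55→78: 23 bp
  78→98: 20 bp
  98→108: 10 bp
  108→4 (wrap): 111-108+4 = 7 bp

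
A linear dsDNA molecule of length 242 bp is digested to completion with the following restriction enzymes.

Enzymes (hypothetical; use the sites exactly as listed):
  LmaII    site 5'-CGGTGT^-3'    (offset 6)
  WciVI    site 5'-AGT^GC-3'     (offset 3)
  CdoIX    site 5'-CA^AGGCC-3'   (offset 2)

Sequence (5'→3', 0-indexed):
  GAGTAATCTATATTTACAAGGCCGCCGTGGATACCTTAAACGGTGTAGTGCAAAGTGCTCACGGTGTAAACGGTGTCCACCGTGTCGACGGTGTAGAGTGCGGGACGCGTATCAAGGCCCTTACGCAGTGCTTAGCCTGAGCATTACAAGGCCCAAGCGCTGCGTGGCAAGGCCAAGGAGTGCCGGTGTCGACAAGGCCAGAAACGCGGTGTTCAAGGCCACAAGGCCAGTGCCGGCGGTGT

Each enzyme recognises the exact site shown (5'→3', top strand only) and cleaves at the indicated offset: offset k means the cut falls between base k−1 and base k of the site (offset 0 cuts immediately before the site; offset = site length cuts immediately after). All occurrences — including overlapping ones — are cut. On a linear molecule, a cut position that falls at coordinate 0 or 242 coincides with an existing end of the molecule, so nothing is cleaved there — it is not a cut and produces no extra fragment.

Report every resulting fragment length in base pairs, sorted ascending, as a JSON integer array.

Site scan:
  LmaII CGGTGT/6: at [40, 61, 70, 88, 183, 206, 236] ⇒ [46, 67, 76, 94, 189, 212] (position 242 is a terminus of the linear molecule — no cut)
  WciVI AGTGC/3: at [46, 53, 96, 126, 178, 228] ⇒ [49, 56, 99, 129, 181, 231]
  CdoIX CAAGGCC/2: at [16, 112, 146, 167, 192, 213, 221] ⇒ [18, 114, 148, 169, 194, 215, 223]

Pooled cuts: [18, 46, 49, 56, 67, 76, 94, 99, 114, 129, 148, 169, 181, 189, 194, 212, 215, 223, 231]

Fragment lengths:
  [0,18): 18 bp
  [18,46): 28 bp
  [46,49): 3 bp
  [49,56): 7 bp
  [56,67): 11 bp
  [67,76): 9 bp
  [76,94): 18 bp
  [94,99): 5 bp
  [99,114): 15 bp
  [114,129): 15 bp
  [129,148): 19 bp
  [148,169): 21 bp
  [169,181): 12 bp
  [181,189): 8 bp
  [189,194): 5 bp
  [194,212): 18 bp
  [212,215): 3 bp
  [215,223): 8 bp
  [223,231): 8 bp
  [231,242): 11 bp

[3,3,5,5,7,8,8,8,9,11,11,12,15,15,18,18,18,19,21,28]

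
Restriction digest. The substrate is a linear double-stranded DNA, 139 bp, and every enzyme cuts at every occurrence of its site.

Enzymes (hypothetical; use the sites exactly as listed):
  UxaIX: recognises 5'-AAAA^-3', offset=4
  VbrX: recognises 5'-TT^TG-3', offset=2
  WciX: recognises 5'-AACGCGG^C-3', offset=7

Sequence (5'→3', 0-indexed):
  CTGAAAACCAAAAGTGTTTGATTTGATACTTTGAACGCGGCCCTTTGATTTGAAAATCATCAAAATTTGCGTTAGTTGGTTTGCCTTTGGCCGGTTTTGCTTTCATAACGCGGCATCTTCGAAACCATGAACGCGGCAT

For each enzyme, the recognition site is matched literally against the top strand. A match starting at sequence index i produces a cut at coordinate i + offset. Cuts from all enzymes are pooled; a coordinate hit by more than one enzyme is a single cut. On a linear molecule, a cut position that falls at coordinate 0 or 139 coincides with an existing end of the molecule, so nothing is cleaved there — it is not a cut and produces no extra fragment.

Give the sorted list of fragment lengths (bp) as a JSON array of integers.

[2,3,5,5,5,5,6,6,6,7,8,9,9,10,14,16,23]

Site scan:
  UxaIX AAAA/4: at [3, 9, 52, 61] ⇒ [7, 13, 56, 65]
  VbrX TTTG/2: at [16, 21, 29, 43, 48, 65, 79, 85, 95] ⇒ [18, 23, 31, 45, 50, 67, 81, 87, 97]
  WciX AACGCGGC/7: at [33, 106, 129] ⇒ [40, 113, 136]

All cut coordinates (distinct, sorted): [7, 13, 18, 23, 31, 40, 45, 50, 56, 65, 67, 81, 87, 97, 113, 136]

Fragments:
  [0,7): 7 bp
  [7,13): 6 bp
  [13,18): 5 bp
  [18,23): 5 bp
  [23,31): 8 bp
  [31,40): 9 bp
  [40,45): 5 bp
  [45,50): 5 bp
  [50,56): 6 bp
  [56,65): 9 bp
  [65,67): 2 bp
  [67,81): 14 bp
  [81,87): 6 bp
  [87,97): 10 bp
  [97,113): 16 bp
  [113,136): 23 bp
  [136,139): 3 bp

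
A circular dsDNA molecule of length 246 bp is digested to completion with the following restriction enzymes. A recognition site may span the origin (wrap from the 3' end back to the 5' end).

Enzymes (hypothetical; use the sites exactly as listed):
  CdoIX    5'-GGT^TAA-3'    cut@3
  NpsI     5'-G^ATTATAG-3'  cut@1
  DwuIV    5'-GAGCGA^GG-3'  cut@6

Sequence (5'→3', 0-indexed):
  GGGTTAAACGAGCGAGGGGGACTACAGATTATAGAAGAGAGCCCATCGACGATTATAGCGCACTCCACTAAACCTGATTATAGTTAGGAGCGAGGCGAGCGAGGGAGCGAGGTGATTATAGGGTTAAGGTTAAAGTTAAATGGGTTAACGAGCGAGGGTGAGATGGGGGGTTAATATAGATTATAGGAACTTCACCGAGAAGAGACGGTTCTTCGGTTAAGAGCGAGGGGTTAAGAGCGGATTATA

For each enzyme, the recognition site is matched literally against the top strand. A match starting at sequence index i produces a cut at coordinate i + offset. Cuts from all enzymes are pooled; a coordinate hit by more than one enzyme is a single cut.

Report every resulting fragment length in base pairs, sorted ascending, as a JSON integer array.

[4,5,6,8,8,9,9,9,10,10,10,11,12,15,16,17,24,25,38]

Per-enzyme occurrences:
  CdoIX (GGTTAA, off=3): starts [1, 121, 127, 142, 168, 214, 228] → cuts [4, 124, 130, 145, 171, 217, 231]
  NpsI (GATTATAG, off=1): starts [26, 50, 75, 113, 178, 239] → cuts [27, 51, 76, 114, 179, 240]
  DwuIV (GAGCGAGG, off=6): starts [9, 87, 96, 104, 149, 220] → cuts [15, 93, 102, 110, 155, 226]

All cut coordinates (distinct, sorted): [4, 15, 27, 51, 76, 93, 102, 110, 114, 124, 130, 145, 155, 171, 179, 217, 226, 231, 240]

Fragments:
  4→15: 11 bp
  15→27: 12 bp
  27→51: 24 bp
  51→76: 25 bp
  76→93: 17 bp
  93→102: 9 bp
  102→110: 8 bp
  110→114: 4 bp
  114→124: 10 bp
  124→130: 6 bp
  130→145: 15 bp
  145→155: 10 bp
  155→171: 16 bp
  171→179: 8 bp
  179→217: 38 bp
  217→226: 9 bp
  226→231: 5 bp
  231→240: 9 bp
  240→4 (wrap): 246-240+4 = 10 bp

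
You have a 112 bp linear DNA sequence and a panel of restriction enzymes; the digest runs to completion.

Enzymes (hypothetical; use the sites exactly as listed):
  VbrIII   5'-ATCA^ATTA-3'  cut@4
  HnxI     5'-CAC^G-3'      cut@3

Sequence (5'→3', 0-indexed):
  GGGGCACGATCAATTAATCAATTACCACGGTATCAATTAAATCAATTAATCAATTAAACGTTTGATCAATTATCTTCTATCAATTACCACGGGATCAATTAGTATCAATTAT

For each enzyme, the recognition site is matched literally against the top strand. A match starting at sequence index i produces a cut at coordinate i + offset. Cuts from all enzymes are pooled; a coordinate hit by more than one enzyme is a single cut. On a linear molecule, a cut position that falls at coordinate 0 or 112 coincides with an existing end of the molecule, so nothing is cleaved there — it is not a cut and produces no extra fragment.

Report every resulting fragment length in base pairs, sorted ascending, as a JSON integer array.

Site scan:
  VbrIII ATCAATTA/4: at [8, 16, 31, 40, 48, 64, 78, 93, 103] ⇒ [12, 20, 35, 44, 52, 68, 82, 97, 107]
  HnxI CACG/3: at [4, 25, 87] ⇒ [7, 28, 90]

Pooled cuts: [7, 12, 20, 28, 35, 44, 52, 68, 82, 90, 97, 107]

Fragment lengths:
  [0,7): 7 bp
  [7,12): 5 bp
  [12,20): 8 bp
  [20,28): 8 bp
  [28,35): 7 bp
  [35,44): 9 bp
  [44,52): 8 bp
  [52,68): 16 bp
  [68,82): 14 bp
  [82,90): 8 bp
  [90,97): 7 bp
  [97,107): 10 bp
  [107,112): 5 bp

[5,5,7,7,7,8,8,8,8,9,10,14,16]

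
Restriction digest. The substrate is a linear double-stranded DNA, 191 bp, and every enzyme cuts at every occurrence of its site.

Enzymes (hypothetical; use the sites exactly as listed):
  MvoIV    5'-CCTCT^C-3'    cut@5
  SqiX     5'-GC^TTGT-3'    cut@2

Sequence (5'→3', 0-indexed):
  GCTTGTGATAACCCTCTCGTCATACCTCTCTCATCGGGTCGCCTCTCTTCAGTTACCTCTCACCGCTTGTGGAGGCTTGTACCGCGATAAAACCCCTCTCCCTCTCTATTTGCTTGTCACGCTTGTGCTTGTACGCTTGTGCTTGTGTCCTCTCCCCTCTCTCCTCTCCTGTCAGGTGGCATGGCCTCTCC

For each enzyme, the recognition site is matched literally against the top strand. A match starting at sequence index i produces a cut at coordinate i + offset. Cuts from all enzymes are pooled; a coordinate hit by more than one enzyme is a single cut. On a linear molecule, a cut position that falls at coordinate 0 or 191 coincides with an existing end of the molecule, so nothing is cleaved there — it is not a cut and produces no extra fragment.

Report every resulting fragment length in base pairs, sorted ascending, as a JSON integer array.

Per-enzyme occurrences:
  MvoIV (CCTCTC, off=5): starts [12, 24, 41, 55, 94, 100, 148, 155, 162, 184] → cuts [17, 29, 46, 60, 99, 105, 153, 160, 167, 189]
  SqiX (GCTTGT, off=2): starts [0, 64, 74, 111, 120, 126, 134, 140] → cuts [2, 66, 76, 113, 122, 128, 136, 142]

Pooled cuts: [2, 17, 29, 46, 60, 66, 76, 99, 105, 113, 122, 128, 136, 142, 153, 160, 167, 189]

Fragments:
  [0,2): 2 bp
  [2,17): 15 bp
  [17,29): 12 bp
  [29,46): 17 bp
  [46,60): 14 bp
  [60,66): 6 bp
  [66,76): 10 bp
  [76,99): 23 bp
  [99,105): 6 bp
  [105,113): 8 bp
  [113,122): 9 bp
  [122,128): 6 bp
  [128,136): 8 bp
  [136,142): 6 bp
  [142,153): 11 bp
  [153,160): 7 bp
  [160,167): 7 bp
  [167,189): 22 bp
  [189,191): 2 bp

[2,2,6,6,6,6,7,7,8,8,9,10,11,12,14,15,17,22,23]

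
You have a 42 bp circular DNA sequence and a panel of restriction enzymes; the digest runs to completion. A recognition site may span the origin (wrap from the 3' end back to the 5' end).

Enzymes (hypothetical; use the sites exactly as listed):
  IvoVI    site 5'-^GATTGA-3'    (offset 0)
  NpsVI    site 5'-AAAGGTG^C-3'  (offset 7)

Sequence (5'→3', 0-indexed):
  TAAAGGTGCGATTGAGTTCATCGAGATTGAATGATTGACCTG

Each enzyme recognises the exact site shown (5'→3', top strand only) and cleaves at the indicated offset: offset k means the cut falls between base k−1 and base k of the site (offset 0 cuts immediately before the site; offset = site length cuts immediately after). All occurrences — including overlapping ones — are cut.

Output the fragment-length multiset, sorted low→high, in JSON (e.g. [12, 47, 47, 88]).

Site scan:
  IvoVI (GATTGA, off=0): starts [9, 24, 32] → cuts [9, 24, 32]
  NpsVI (AAAGGTGC, off=7): starts [1] → cuts [8]

All cut coordinates (distinct, sorted): [8, 9, 24, 32]

Fragments:
  8→9: 1 bp
  9→24: 15 bp
  24→32: 8 bp
  32→8 (wrap): 42-32+8 = 18 bp

[1,8,15,18]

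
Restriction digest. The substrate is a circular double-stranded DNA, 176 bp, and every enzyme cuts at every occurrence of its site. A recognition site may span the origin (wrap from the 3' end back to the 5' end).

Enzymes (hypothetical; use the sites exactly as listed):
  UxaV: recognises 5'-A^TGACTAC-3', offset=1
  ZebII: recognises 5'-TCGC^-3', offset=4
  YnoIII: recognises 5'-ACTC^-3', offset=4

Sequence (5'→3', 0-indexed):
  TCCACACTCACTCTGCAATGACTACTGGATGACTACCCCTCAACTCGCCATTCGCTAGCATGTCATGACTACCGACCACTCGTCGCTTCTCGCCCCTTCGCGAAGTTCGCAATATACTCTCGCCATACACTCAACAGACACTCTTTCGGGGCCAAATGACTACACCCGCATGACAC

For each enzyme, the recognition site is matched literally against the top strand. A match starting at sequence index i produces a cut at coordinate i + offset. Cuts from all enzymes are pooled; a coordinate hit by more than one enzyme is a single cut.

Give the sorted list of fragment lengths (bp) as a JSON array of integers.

Per-enzyme occurrences:
  UxaV ATGACTAC/1: at [17, 28, 64, 155] ⇒ [18, 29, 65, 156]
  ZebII TCGC/4: at [44, 51, 82, 89, 97, 106, 119] ⇒ [48, 55, 86, 93, 101, 110, 123]
  YnoIII ACTC/4: at [5, 9, 42, 77, 115, 128, 139, 174] ⇒ [2, 9, 13, 46, 81, 119, 132, 143]

All cut coordinates (distinct, sorted): [2, 9, 13, 18, 29, 46, 48, 55, 65, 81, 86, 93, 101, 110, 119, 123, 132, 143, 156]

Fragments:
  2→9: 7 bp
  9→13: 4 bp
  13→18: 5 bp
  18→29: 11 bp
  29→46: 17 bp
  46→48: 2 bp
  48→55: 7 bp
  55→65: 10 bp
  65→81: 16 bp
  81→86: 5 bp
  86→93: 7 bp
  93→101: 8 bp
  101→110: 9 bp
  110→119: 9 bp
  119→123: 4 bp
  123→132: 9 bp
  132→143: 11 bp
  143→156: 13 bp
  156→2 (wrap): 176-156+2 = 22 bp

[2,4,4,5,5,7,7,7,8,9,9,9,10,11,11,13,16,17,22]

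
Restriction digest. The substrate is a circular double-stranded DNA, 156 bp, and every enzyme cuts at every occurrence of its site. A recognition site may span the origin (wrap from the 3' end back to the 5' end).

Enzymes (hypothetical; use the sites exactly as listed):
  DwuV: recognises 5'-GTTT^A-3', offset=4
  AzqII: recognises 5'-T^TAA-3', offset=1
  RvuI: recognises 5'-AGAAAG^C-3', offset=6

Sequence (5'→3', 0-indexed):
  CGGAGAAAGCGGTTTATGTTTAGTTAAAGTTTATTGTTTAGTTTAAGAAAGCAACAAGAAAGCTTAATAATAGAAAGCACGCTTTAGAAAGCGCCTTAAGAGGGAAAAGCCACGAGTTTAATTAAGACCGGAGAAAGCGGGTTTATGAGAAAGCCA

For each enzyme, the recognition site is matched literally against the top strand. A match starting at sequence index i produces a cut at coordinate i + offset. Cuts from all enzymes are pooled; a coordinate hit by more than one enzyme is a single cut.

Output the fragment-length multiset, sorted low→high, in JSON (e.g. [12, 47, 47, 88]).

[1,1,2,3,3,4,5,6,6,7,7,7,8,9,11,12,13,14,15,22]

Per-enzyme occurrences:
  DwuV (GTTTA, off=4): starts [11, 17, 28, 35, 40, 115, 140] → cuts [15, 21, 32, 39, 44, 119, 144]
  AzqII (TTAA, off=1): starts [23, 42, 63, 95, 117, 121] → cuts [24, 43, 64, 96, 118, 122]
  RvuI (AGAAAGC, off=6): starts [3, 45, 56, 71, 85, 131, 147] → cuts [9, 51, 62, 77, 91, 137, 153]

Pooled cuts: [9, 15, 21, 24, 32, 39, 43, 44, 51, 62, 64, 77, 91, 96, 118, 119, 122, 137, 144, 153]

Fragments:
  9→15: 6 bp
  15→21: 6 bp
  21→24: 3 bp
  24→32: 8 bp
  32→39: 7 bp
  39→43: 4 bp
  43→44: 1 bp
  44→51: 7 bp
  51→62: 11 bp
  62→64: 2 bp
  64→77: 13 bp
  77→91: 14 bp
  91→96: 5 bp
  96→118: 22 bp
  118→119: 1 bp
  119→122: 3 bp
  122→137: 15 bp
  137→144: 7 bp
  144→153: 9 bp
  153→9 (wrap): 156-153+9 = 12 bp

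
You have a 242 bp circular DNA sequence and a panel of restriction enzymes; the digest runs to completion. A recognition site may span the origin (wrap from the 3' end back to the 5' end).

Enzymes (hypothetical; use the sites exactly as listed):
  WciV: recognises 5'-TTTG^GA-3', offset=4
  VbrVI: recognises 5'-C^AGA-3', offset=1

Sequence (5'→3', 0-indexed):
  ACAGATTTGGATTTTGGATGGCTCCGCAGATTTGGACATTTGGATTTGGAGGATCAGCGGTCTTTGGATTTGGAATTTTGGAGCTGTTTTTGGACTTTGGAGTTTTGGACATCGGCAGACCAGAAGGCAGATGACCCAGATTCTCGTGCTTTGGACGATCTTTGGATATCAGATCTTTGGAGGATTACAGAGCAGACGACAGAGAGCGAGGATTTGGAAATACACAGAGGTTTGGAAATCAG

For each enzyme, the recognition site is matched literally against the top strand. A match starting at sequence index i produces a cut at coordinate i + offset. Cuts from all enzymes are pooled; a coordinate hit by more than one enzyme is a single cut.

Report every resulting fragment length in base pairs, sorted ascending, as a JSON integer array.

Site scan:
  WciV TTTGGA/4: at [5, 12, 30, 38, 44, 62, 68, 76, 88, 95, 103, 149, 160, 175, 212, 230] ⇒ [9, 16, 34, 42, 48, 66, 72, 80, 92, 99, 107, 153, 164, 179, 216, 234]
  VbrVI CAGA/1: at [1, 26, 115, 120, 127, 136, 169, 187, 192, 199, 224, 239] ⇒ [2, 27, 116, 121, 128, 137, 170, 188, 193, 200, 225, 240]

All cut coordinates (distinct, sorted): [2, 9, 16, 27, 34, 42, 48, 66, 72, 80, 92, 99, 107, 116, 121, 128, 137, 153, 164, 170, 179, 188, 193, 200, 216, 225, 234, 240]

Fragment lengths:
  2→9: 7 bp
  9→16: 7 bp
  16→27: 11 bp
  27→34: 7 bp
  34→42: 8 bp
  42→48: 6 bp
  48→66: 18 bp
  66→72: 6 bp
  72→80: 8 bp
  80→92: 12 bp
  92→99: 7 bp
  99→107: 8 bp
  107→116: 9 bp
  116→121: 5 bp
  121→128: 7 bp
  128→137: 9 bp
  137→153: 16 bp
  153→164: 11 bp
  164→170: 6 bp
  170→179: 9 bp
  179→188: 9 bp
  188→193: 5 bp
  193→200: 7 bp
  200→216: 16 bp
  216→225: 9 bp
  225→234: 9 bp
  234→240: 6 bp
  240→2 (wrap): 242-240+2 = 4 bp

[4,5,5,6,6,6,6,7,7,7,7,7,7,8,8,8,9,9,9,9,9,9,11,11,12,16,16,18]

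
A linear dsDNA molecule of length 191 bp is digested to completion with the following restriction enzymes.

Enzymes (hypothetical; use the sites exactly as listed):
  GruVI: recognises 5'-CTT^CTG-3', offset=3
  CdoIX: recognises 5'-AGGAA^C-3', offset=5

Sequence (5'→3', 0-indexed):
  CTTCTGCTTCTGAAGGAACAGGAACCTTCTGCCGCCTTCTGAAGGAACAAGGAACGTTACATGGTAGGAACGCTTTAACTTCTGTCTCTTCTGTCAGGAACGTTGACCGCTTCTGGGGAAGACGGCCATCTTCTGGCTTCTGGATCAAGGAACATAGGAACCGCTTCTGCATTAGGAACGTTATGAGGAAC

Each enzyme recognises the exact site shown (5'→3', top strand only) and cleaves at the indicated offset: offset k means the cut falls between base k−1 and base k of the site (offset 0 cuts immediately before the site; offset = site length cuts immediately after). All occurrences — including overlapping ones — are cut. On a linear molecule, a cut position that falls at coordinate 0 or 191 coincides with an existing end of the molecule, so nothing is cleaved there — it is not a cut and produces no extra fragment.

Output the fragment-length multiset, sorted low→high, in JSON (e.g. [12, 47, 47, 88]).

[1,3,4,6,6,6,7,7,8,9,9,9,10,10,11,12,12,12,13,16,20]

Scan for sites:
  GruVI (CTTCTG, off=3): starts [0, 6, 25, 35, 78, 87, 109, 129, 136, 163] → cuts [3, 9, 28, 38, 81, 90, 112, 132, 139, 166]
  CdoIX (AGGAAC, off=5): starts [13, 19, 42, 49, 65, 95, 147, 155, 173, 185] → cuts [18, 24, 47, 54, 70, 100, 152, 160, 178, 190]

All cut coordinates (distinct, sorted): [3, 9, 18, 24, 28, 38, 47, 54, 70, 81, 90, 100, 112, 132, 139, 152, 160, 166, 178, 190]

Fragments:
  [0,3): 3 bp
  [3,9): 6 bp
  [9,18): 9 bp
  [18,24): 6 bp
  [24,28): 4 bp
  [28,38): 10 bp
  [38,47): 9 bp
  [47,54): 7 bp
  [54,70): 16 bp
  [70,81): 11 bp
  [81,90): 9 bp
  [90,100): 10 bp
  [100,112): 12 bp
  [112,132): 20 bp
  [132,139): 7 bp
  [139,152): 13 bp
  [152,160): 8 bp
  [160,166): 6 bp
  [166,178): 12 bp
  [178,190): 12 bp
  [190,191): 1 bp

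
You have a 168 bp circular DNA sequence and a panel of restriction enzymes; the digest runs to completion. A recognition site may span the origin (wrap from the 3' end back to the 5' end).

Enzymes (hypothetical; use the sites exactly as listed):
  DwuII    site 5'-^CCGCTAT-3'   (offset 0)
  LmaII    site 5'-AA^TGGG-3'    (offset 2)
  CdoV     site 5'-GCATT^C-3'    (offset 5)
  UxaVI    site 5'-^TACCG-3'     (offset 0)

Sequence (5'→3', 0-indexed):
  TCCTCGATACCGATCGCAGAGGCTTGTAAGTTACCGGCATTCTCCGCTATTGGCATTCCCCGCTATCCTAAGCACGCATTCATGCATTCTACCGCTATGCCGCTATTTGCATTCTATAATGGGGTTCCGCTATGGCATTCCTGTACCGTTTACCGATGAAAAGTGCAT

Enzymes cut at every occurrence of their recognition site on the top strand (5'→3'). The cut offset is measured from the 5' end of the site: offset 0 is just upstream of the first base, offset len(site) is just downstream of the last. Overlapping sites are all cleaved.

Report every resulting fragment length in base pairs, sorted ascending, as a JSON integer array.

Scan for sites:
  DwuII CCGCTAT/0: at [43, 59, 91, 99, 126] ⇒ [43, 59, 91, 99, 126]
  LmaII AATGGG/2: at [117] ⇒ [119]
  CdoV GCATTC/5: at [36, 52, 75, 83, 108, 134, 164] ⇒ [1, 41, 57, 80, 88, 113, 139]
  UxaVI TACCG/0: at [7, 31, 89, 143, 150] ⇒ [7, 31, 89, 143, 150]

All cut coordinates (distinct, sorted): [1, 7, 31, 41, 43, 57, 59, 80, 88, 89, 91, 99, 113, 119, 126, 139, 143, 150]

Fragment lengths:
  1→7: 6 bp
  7→31: 24 bp
  31→41: 10 bp
  41→43: 2 bp
  43→57: 14 bp
  57→59: 2 bp
  59→80: 21 bp
  80→88: 8 bp
  88→89: 1 bp
  89→91: 2 bp
  91→99: 8 bp
  99→113: 14 bp
  113→119: 6 bp
  119→126: 7 bp
  126→139: 13 bp
  139→143: 4 bp
  143→150: 7 bp
  150→1 (wrap): 168-150+1 = 19 bp

[1,2,2,2,4,6,6,7,7,8,8,10,13,14,14,19,21,24]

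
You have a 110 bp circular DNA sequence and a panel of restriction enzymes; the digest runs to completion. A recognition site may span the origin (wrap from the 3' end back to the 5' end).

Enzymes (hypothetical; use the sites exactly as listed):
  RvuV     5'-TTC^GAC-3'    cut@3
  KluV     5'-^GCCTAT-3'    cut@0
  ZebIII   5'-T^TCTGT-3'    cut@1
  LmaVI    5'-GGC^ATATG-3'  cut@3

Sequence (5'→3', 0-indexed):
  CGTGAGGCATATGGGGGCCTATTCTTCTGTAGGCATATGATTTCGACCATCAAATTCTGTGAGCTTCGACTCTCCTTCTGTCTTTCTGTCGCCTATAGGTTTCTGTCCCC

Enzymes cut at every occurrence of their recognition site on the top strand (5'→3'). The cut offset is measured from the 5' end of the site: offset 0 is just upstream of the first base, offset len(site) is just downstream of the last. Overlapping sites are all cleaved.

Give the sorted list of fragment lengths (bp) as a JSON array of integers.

Scan for sites:
  RvuV (TTCGAC, off=3): starts [41, 64] → cuts [44, 67]
  KluV (GCCTAT, off=0): starts [16, 90] → cuts [16, 90]
  ZebIII (TTCTGT, off=1): starts [24, 54, 75, 83, 100] → cuts [25, 55, 76, 84, 101]
  LmaVI (GGCATATG, off=3): starts [5, 31] → cuts [8, 34]

Pooled cuts: [8, 16, 25, 34, 44, 55, 67, 76, 84, 90, 101]

Fragment lengths:
  8→16: 8 bp
  16→25: 9 bp
  25→34: 9 bp
  34→44: 10 bp
  44→55: 11 bp
  55→67: 12 bp
  67→76: 9 bp
  76→84: 8 bp
  84→90: 6 bp
  90→101: 11 bp
  101→8 (wrap): 110-101+8 = 17 bp

[6,8,8,9,9,9,10,11,11,12,17]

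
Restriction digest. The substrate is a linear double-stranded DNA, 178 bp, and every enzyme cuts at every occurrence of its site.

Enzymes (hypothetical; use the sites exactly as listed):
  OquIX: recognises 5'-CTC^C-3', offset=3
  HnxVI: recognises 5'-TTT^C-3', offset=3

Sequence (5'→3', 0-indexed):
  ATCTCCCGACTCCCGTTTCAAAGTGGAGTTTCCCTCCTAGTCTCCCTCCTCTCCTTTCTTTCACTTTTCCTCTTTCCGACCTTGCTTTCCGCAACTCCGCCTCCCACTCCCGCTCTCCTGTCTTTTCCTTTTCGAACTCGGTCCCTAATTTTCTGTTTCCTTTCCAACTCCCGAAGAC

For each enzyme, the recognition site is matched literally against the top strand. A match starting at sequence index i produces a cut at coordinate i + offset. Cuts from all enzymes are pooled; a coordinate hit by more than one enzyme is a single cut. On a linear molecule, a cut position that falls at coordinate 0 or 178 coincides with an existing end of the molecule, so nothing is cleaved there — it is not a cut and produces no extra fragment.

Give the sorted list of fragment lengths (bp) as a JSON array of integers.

[4,4,4,5,5,5,5,6,6,6,6,6,7,7,7,7,8,8,8,9,9,13,13,20]

Per-enzyme occurrences:
  OquIX (CTCC, off=3): starts [2, 9, 33, 41, 45, 50, 94, 100, 106, 114, 167] → cuts [5, 12, 36, 44, 48, 53, 97, 103, 109, 117, 170]
  HnxVI (TTTC, off=3): starts [15, 28, 54, 58, 65, 72, 85, 123, 129, 149, 155, 160] → cuts [18, 31, 57, 61, 68, 75, 88, 126, 132, 152, 158, 163]

Pooled cuts: [5, 12, 18, 31, 36, 44, 48, 53, 57, 61, 68, 75, 88, 97, 103, 109, 117, 126, 132, 152, 158, 163, 170]

Fragments:
  [0,5): 5 bp
  [5,12): 7 bp
  [12,18): 6 bp
  [18,31): 13 bp
  [31,36): 5 bp
  [36,44): 8 bp
  [44,48): 4 bp
  [48,53): 5 bp
  [53,57): 4 bp
  [57,61): 4 bp
  [61,68): 7 bp
  [68,75): 7 bp
  [75,88): 13 bp
  [88,97): 9 bp
  [97,103): 6 bp
  [103,109): 6 bp
  [109,117): 8 bp
  [117,126): 9 bp
  [126,132): 6 bp
  [132,152): 20 bp
  [152,158): 6 bp
  [158,163): 5 bp
  [163,170): 7 bp
  [170,178): 8 bp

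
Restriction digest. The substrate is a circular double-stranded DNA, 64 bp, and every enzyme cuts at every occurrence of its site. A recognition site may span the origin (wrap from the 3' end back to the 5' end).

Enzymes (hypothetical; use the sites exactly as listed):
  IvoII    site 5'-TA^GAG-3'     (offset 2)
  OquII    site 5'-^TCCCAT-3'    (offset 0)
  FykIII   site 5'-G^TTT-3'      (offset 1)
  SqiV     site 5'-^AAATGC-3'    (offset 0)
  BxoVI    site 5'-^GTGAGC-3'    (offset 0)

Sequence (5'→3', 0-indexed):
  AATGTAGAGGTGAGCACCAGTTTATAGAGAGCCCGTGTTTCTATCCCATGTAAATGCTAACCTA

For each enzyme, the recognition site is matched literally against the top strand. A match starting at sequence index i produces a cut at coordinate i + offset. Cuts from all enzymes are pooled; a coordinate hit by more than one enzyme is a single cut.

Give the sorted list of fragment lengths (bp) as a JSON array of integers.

[3,6,6,8,11,11,19]

Per-enzyme occurrences:
  IvoII (TAGAG, off=2): starts [4, 24] → cuts [6, 26]
  OquII (TCCCAT, off=0): starts [43] → cuts [43]
  FykIII (GTTT, off=1): starts [19, 36] → cuts [20, 37]
  SqiV (AAATGC, off=0): starts [51] → cuts [51]
  BxoVI (GTGAGC, off=0): starts [9] → cuts [9]

Pooled cuts: [6, 9, 20, 26, 37, 43, 51]

Fragment lengths:
  6→9: 3 bp
  9→20: 11 bp
  20→26: 6 bp
  26→37: 11 bp
  37→43: 6 bp
  43→51: 8 bp
  51→6 (wrap): 64-51+6 = 19 bp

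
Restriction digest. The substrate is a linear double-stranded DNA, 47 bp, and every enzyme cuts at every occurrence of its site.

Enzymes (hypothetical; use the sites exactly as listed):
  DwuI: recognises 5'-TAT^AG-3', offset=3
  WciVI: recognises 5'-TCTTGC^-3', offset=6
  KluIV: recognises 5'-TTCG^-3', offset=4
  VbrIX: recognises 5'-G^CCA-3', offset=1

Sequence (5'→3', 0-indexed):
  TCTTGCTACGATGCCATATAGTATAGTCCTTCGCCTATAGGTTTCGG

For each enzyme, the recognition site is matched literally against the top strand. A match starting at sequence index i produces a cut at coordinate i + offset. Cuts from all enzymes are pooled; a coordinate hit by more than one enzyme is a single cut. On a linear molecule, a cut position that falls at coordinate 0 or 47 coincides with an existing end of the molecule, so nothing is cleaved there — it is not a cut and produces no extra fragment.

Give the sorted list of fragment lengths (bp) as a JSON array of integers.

[1,5,5,6,6,7,8,9]

Per-enzyme occurrences:
  DwuI (TATAG, off=3): starts [16, 21, 35] → cuts [19, 24, 38]
  WciVI (TCTTGC, off=6): starts [0] → cuts [6]
  KluIV (TTCG, off=4): starts [29, 42] → cuts [33, 46]
  VbrIX (GCCA, off=1): starts [12] → cuts [13]

Pooled cuts: [6, 13, 19, 24, 33, 38, 46]

Fragments:
  [0,6): 6 bp
  [6,13): 7 bp
  [13,19): 6 bp
  [19,24): 5 bp
  [24,33): 9 bp
  [33,38): 5 bp
  [38,46): 8 bp
  [46,47): 1 bp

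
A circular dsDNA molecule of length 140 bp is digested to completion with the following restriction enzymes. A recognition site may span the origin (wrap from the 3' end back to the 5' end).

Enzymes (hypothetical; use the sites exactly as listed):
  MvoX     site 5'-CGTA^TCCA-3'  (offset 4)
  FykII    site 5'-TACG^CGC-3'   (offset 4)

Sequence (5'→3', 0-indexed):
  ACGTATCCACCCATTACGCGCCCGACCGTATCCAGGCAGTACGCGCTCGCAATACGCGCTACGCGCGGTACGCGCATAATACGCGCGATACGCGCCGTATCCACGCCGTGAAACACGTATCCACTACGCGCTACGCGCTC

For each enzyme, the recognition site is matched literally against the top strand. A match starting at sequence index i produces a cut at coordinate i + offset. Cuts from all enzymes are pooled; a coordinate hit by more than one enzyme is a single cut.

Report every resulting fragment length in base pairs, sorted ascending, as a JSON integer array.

Scan for sites:
  MvoX CGTATCCA/4: at [1, 26, 95, 115] ⇒ [5, 30, 99, 119]
  FykII TACGCGC/4: at [14, 39, 52, 59, 68, 79, 88, 124, 131] ⇒ [18, 43, 56, 63, 72, 83, 92, 128, 135]

Pooled cuts: [5, 18, 30, 43, 56, 63, 72, 83, 92, 99, 119, 128, 135]

Fragments:
  5→18: 13 bp
  18→30: 12 bp
  30→43: 13 bp
  43→56: 13 bp
  56→63: 7 bp
  63→72: 9 bp
  72→83: 11 bp
  83→92: 9 bp
  92→99: 7 bp
  99→119: 20 bp
  119→128: 9 bp
  128→135: 7 bp
  135→5 (wrap): 140-135+5 = 10 bp

[7,7,7,9,9,9,10,11,12,13,13,13,20]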